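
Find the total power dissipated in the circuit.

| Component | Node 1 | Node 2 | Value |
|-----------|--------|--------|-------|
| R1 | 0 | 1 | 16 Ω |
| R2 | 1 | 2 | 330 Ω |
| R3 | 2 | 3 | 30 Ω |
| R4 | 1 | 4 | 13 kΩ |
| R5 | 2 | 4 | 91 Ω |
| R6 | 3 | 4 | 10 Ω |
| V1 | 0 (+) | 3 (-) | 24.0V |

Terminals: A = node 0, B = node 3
Nodal analysis, taking node 3 as the 0 V reference.
Source V1 fixes V_0 = 24 V.
KCL at each unknown node (sum of currents leaving = 0; resistances in Ω):
  Node 1: (V_1 - 24)/16 + (V_1 - V_2)/330 + (V_1 - V_4)/13000 = 0
  Node 2: (V_2 - V_1)/330 + (V_2 - 0)/30 + (V_2 - V_4)/91 = 0
  Node 4: (V_4 - V_1)/13000 + (V_4 - V_2)/91 + (V_4 - 0)/10 = 0
Collecting terms (coefficients in siemens):
  0.06561·V_1 - 0.00303·V_2 - 0.00007692·V_4 = 1.5
  0.04735·V_2 - 0.00303·V_1 - 0.01099·V_4 = 0
  0.1111·V_4 - 0.00007692·V_1 - 0.01099·V_2 = 0
Solving these 3 simultaneous equations (Gaussian elimination) gives:
  V_1 = 22.93 V, V_2 = 1.506 V, V_4 = 0.1649 V
Power in each resistor, P = (ΔV)²/R:
  P_R1 = (24 - 22.93)²/16 = 0.07114 W
  P_R2 = (22.93 - 1.506)²/330 = 1.391 W
  P_R3 = (1.506 - 0)²/30 = 0.07559 W
  P_R4 = (22.93 - 0.1649)²/13000 = 0.03988 W
  P_R5 = (1.506 - 0.1649)²/91 = 0.01976 W
  P_R6 = (0 - 0.1649)²/10 = 0.002718 W
P_total = P_R1 + P_R2 + P_R3 + P_R4 + P_R5 + P_R6 = 1.6 W

Final answer: 1.6 W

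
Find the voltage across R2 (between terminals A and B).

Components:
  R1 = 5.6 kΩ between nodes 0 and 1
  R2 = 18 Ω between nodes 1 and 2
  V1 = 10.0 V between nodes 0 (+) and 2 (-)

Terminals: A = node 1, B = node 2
R1 and R2 are in series across V1 (node 0 → node 1 → node 2), and the output A–B is taken across R2, so this is a voltage divider.
Series current: I = V1/(R1 + R2) = 10/(5600 + 18) = 10/5618 = 0.00178 A
V_R2 = I × R2 = V1 × R2/(R1 + R2) = 10 × 18/5618 = 0.03204 V

Final answer: 0.03204 V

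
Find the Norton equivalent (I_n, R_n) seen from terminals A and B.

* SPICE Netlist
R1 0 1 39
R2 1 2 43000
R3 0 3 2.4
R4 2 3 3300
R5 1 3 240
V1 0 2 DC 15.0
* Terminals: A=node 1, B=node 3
Find the Thévenin equivalent first; then I_n = V_th/R_th and R_n = R_th.
Step 1 — V_th is the open-circuit voltage V_A - V_B (nothing connected across the terminals).
Nodal analysis, taking node 2 as the 0 V reference.
Source V1 fixes V_0 = 15 V.
KCL at each unknown node (sum of currents leaving = 0; resistances in Ω):
  Node 1: (V_1 - 15)/39 + (V_1 - 0)/43000 + (V_1 - V_3)/240 = 0
  Node 3: (V_3 - 15)/2.4 + (V_3 - 0)/3300 + (V_3 - V_1)/240 = 0
Collecting terms (coefficients in siemens):
  0.02983·V_1 - 0.004167·V_3 = 0.3846
  0.4211·V_3 - 0.004167·V_1 = 6.25
Determinant D = (0.02983)(0.4211) - (-0.004167)(-0.004167) = 0.01255
V_1 = [(0.3846)(0.4211) - (-0.004167)(6.25)]/D = 14.99 V
V_3 = [(0.02983)(6.25) - (0.3846)(-0.004167)]/D = 14.99 V
V_th = V_1 - V_3 = 14.99 - 14.99 = -0.002296 V
Step 2 — R_th: zero the source — replace V1 by a short circuit (node 2 merges into node 0) — and find the resistance seen between A (node 1) and B (node 3).
Reduce the network between node 1 (A) and node 3 (B) by series/parallel combination:
  Rp1 = R1 ‖ R2 (parallel, both between nodes 0 and 1) = 1/(1/39 + 1/43000) = 38.96 Ω
  Rp2 = R3 ‖ R4 (parallel, both between nodes 0 and 3) = 1/(1/2.4 + 1/3300) = 2.398 Ω
  Rs1 = Rp1 + Rp2 (series, joined only at node 0) = 38.96 + 2.398 = 41.36 Ω
  Rp3 = R5 ‖ Rs1 (parallel, both between nodes 1 and 3) = 1/(1/240 + 1/41.36) = 35.28 Ω
R_th = 35.28 Ω
I_n = V_th/R_th = -0.002296/35.28 = -0.00006506 A, and R_n = R_th = 35.28 Ω

Final answer: I_n = -6.506e-05 A, R_n = 35.28 Ω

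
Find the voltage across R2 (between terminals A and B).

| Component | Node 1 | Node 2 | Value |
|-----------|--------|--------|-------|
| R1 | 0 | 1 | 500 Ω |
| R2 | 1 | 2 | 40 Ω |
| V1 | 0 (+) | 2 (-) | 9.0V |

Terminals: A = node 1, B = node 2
R1 and R2 are in series across V1 (node 0 → node 1 → node 2), and the output A–B is taken across R2, so this is a voltage divider.
Series current: I = V1/(R1 + R2) = 9/(500 + 40) = 9/540 = 0.01667 A
V_R2 = I × R2 = V1 × R2/(R1 + R2) = 9 × 40/540 = 0.6667 V

Final answer: 0.6667 V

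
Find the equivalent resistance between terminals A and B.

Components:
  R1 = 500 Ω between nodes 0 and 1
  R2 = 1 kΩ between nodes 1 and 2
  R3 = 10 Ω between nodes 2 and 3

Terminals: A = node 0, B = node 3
Reduce the network between node 0 (A) and node 3 (B) by series/parallel combination:
  Rs1 = R1 + R2 (series, joined only at node 1) = 500 + 1000 = 1500 Ω
  Rs2 = R3 + Rs1 (series, joined only at node 2) = 10 + 1500 = 1510 Ω
R_eq = 1.51 kΩ

Final answer: 1.51 kΩ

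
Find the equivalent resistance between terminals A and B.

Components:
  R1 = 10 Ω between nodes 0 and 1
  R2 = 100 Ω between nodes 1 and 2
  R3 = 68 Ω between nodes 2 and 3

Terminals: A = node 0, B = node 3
Reduce the network between node 0 (A) and node 3 (B) by series/parallel combination:
  Rs1 = R1 + R2 (series, joined only at node 1) = 10 + 100 = 110 Ω
  Rs2 = R3 + Rs1 (series, joined only at node 2) = 68 + 110 = 178 Ω
R_eq = 178 Ω

Final answer: 178 Ω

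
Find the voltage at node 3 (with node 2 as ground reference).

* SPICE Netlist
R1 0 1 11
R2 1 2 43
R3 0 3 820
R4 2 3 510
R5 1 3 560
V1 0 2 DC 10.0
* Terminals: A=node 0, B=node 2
Nodal analysis, taking node 2 as the 0 V reference.
Source V1 fixes V_0 = 10 V.
KCL at each unknown node (sum of currents leaving = 0; resistances in Ω):
  Node 1: (V_1 - 10)/11 + (V_1 - 0)/43 + (V_1 - V_3)/560 = 0
  Node 3: (V_3 - 10)/820 + (V_3 - 0)/510 + (V_3 - V_1)/560 = 0
Collecting terms (coefficients in siemens):
  0.116·V_1 - 0.001786·V_3 = 0.9091
  0.004966·V_3 - 0.001786·V_1 = 0.0122
Determinant D = (0.116)(0.004966) - (-0.001786)(-0.001786) = 0.0005726
V_1 = [(0.9091)(0.004966) - (-0.001786)(0.0122)]/D = 7.922 V
V_3 = [(0.116)(0.0122) - (0.9091)(-0.001786)]/D = 5.304 V
The requested potential is V_3 = 5.304 V.

Final answer: V_3 = 5.304 V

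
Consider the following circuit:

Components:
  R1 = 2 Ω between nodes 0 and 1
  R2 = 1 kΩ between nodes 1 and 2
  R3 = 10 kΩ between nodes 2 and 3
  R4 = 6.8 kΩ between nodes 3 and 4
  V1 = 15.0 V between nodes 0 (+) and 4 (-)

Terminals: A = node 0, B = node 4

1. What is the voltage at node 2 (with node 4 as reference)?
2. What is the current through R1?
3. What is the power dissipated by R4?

Nodal analysis, taking node 4 as the 0 V reference.
Source V1 fixes V_0 = 15 V.
KCL at each unknown node (sum of currents leaving = 0; resistances in Ω):
  Node 1: (V_1 - 15)/2 + (V_1 - V_2)/1000 = 0
  Node 2: (V_2 - V_1)/1000 + (V_2 - V_3)/10000 = 0
  Node 3: (V_3 - V_2)/10000 + (V_3 - 0)/6800 = 0
Collecting terms (coefficients in siemens):
  0.501·V_1 - 0.001·V_2 = 7.5
  0.0011·V_2 - 0.001·V_1 - 0.0001·V_3 = 0
  0.0002471·V_3 - 0.0001·V_2 = 0
Solving these 3 simultaneous equations (Gaussian elimination) gives:
  V_1 = 15 V, V_2 = 14.16 V, V_3 = 5.73 V
Part 1:
  Read off the nodal solution: V_2 = 14.16 V
Part 2:
  I_R1 = (V_0 - V_1)/R1 = (15 - 15)/2 = 0.0008426 A
  Magnitude: I_R1 = 0.0008426 A
Part 3:
  I_R4 = (V_3 - V_4)/R4 = (5.73 - 0)/6800 = 0.0008426 A
  P_R4 = I_R4² × R4 = (0.0008426)² × 6800 = 0.004828 W

Final answers:
1. V_2 = 14.16 V
2. I_R1 = 0.0008426 A
3. P_R4 = 0.004828 W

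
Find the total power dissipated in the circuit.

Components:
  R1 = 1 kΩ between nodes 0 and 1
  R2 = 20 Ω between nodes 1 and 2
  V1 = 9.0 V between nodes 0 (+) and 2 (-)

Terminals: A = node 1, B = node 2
Nodal analysis, taking node 2 as the 0 V reference.
Source V1 fixes V_0 = 9 V.
KCL at each unknown node (sum of currents leaving = 0; resistances in Ω):
  Node 1: (V_1 - 9)/1000 + (V_1 - 0)/20 = 0
Collecting terms: 0.051 × V_1 = 0.009  =>  V_1 = 0.1765 V
Power in each resistor, P = (ΔV)²/R:
  P_R1 = (9 - 0.1765)²/1000 = 0.07785 W
  P_R2 = (0.1765 - 0)²/20 = 0.001557 W
P_total = P_R1 + P_R2 = 0.07941 W

Final answer: 0.07941 W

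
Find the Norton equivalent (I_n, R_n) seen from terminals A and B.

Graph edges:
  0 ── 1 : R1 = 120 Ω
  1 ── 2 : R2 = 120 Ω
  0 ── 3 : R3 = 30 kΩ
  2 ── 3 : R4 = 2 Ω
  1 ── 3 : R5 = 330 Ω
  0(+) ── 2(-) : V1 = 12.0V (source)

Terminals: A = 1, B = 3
Find the Thévenin equivalent first; then I_n = V_th/R_th and R_n = R_th.
Step 1 — V_th is the open-circuit voltage V_A - V_B (nothing connected across the terminals).
Nodal analysis, taking node 2 as the 0 V reference.
Source V1 fixes V_0 = 12 V.
KCL at each unknown node (sum of currents leaving = 0; resistances in Ω):
  Node 1: (V_1 - 12)/120 + (V_1 - 0)/120 + (V_1 - V_3)/330 = 0
  Node 3: (V_3 - 12)/30000 + (V_3 - 0)/2 + (V_3 - V_1)/330 = 0
Collecting terms (coefficients in siemens):
  0.0197·V_1 - 0.00303·V_3 = 0.1
  0.5031·V_3 - 0.00303·V_1 = 0.0004
Determinant D = (0.0197)(0.5031) - (-0.00303)(-0.00303) = 0.0099
V_1 = [(0.1)(0.5031) - (-0.00303)(0.0004)]/D = 5.082 V
V_3 = [(0.0197)(0.0004) - (0.1)(-0.00303)]/D = 0.03141 V
V_th = V_1 - V_3 = 5.082 - 0.03141 = 5.05 V
Step 2 — R_th: zero the source — replace V1 by a short circuit (node 2 merges into node 0) — and find the resistance seen between A (node 1) and B (node 3).
Reduce the network between node 1 (A) and node 3 (B) by series/parallel combination:
  Rp1 = R1 ‖ R2 (parallel, both between nodes 0 and 1) = 1/(1/120 + 1/120) = 60 Ω
  Rp2 = R3 ‖ R4 (parallel, both between nodes 0 and 3) = 1/(1/30000 + 1/2) = 2 Ω
  Rs1 = Rp1 + Rp2 (series, joined only at node 0) = 60 + 2 = 62 Ω
  Rp3 = R5 ‖ Rs1 (parallel, both between nodes 1 and 3) = 1/(1/330 + 1/62) = 52.19 Ω
R_th = 52.19 Ω
I_n = V_th/R_th = 5.05/52.19 = 0.09676 A, and R_n = R_th = 52.19 Ω

Final answer: I_n = 0.09676 A, R_n = 52.19 Ω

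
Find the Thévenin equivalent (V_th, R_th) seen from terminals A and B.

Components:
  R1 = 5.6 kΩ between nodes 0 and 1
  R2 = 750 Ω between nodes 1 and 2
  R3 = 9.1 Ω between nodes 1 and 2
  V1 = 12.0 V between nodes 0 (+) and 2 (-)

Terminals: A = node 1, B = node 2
Step 1 — V_th is the open-circuit voltage V_A - V_B (nothing connected across the terminals).
Nodal analysis, taking node 2 as the 0 V reference.
Source V1 fixes V_0 = 12 V.
KCL at each unknown node (sum of currents leaving = 0; resistances in Ω):
  Node 1: (V_1 - 12)/5600 + (V_1 - 0)/750 + (V_1 - 0)/9.1 = 0
Collecting terms: 0.1114 × V_1 = 0.002143  =>  V_1 = 0.01924 V
V_th = V_1 - V_2 = 0.01924 - 0 = 0.01924 V
Step 2 — R_th: zero the source — replace V1 by a short circuit (node 2 merges into node 0) — and find the resistance seen between A (node 1) and B (node 0).
Reduce the network between node 1 (A) and node 0 (B) by series/parallel combination:
  Rp1 = R1 ‖ R2 ‖ R3 (parallel, all between nodes 0 and 1) = 1/(1/5600 + 1/750 + 1/9.1) = 8.976 Ω
R_th = 8.976 Ω

Final answer: V_th = 0.01924 V, R_th = 8.976 Ω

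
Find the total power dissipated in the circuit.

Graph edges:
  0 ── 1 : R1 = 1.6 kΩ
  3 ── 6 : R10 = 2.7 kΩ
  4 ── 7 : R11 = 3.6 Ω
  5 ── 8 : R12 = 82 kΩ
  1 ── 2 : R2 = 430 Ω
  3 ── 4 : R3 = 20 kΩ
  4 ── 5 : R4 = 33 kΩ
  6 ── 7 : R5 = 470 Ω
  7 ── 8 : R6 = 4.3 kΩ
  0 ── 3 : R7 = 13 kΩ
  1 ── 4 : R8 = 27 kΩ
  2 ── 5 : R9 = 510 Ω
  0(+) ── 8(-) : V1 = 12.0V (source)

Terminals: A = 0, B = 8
Nodal analysis, taking node 8 as the 0 V reference.
Source V1 fixes V_0 = 12 V.
KCL at each unknown node (sum of currents leaving = 0; resistances in Ω):
  Node 1: (V_1 - 12)/1600 + (V_1 - V_2)/430 + (V_1 - V_4)/27000 = 0
  Node 2: (V_2 - V_1)/430 + (V_2 - V_5)/510 = 0
  Node 3: (V_3 - V_4)/20000 + (V_3 - 12)/13000 + (V_3 - V_6)/2700 = 0
  Node 4: (V_4 - V_3)/20000 + (V_4 - V_5)/33000 + (V_4 - V_1)/27000 + (V_4 - V_7)/3.6 = 0
  Node 5: (V_5 - V_4)/33000 + (V_5 - V_2)/510 + (V_5 - 0)/82000 = 0
  Node 6: (V_6 - V_7)/470 + (V_6 - V_3)/2700 = 0
  Node 7: (V_7 - V_6)/470 + (V_7 - 0)/4300 + (V_7 - V_4)/3.6 = 0
Collecting terms (coefficients in siemens):
  0.002988·V_1 - 0.002326·V_2 - 0.00003704·V_4 = 0.0075
  0.004286·V_2 - 0.002326·V_1 - 0.001961·V_5 = 0
  0.0004973·V_3 - 0.00005·V_4 - 0.0003704·V_6 = 0.0009231
  0.2779·V_4 - 0.00003704·V_1 - 0.00005·V_3 - 0.0000303·V_5 - 0.2778·V_7 = 0
  0.002003·V_5 - 0.001961·V_2 - 0.0000303·V_4 = 0
  0.002498·V_6 - 0.0003704·V_3 - 0.002128·V_7 = 0
  0.2801·V_7 - 0.2778·V_4 - 0.002128·V_6 = 0
Solving these 7 simultaneous equations (Gaussian elimination) gives:
  V_1 = 11.06 V, V_2 = 10.92 V, V_3 = 5.491 V, V_4 = 4.123 V
  V_5 = 10.75 V, V_6 = 4.324 V, V_7 = 4.121 V
Power in each resistor, P = (ΔV)²/R:
  P_R1 = (12 - 11.06)²/1600 = 0.0005544 W
  P_R2 = (11.06 - 10.92)²/430 = 0.00004733 W
  P_R3 = (5.491 - 4.123)²/20000 = 0.00009363 W
  P_R4 = (4.123 - 10.75)²/33000 = 0.00133 W
  P_R5 = (4.324 - 4.121)²/470 = 0.00008782 W
  P_R6 = (4.121 - 0)²/4300 = 0.003949 W
  P_R7 = (12 - 5.491)²/13000 = 0.003259 W
  P_R8 = (11.06 - 4.123)²/27000 = 0.001782 W
  P_R9 = (10.92 - 10.75)²/510 = 0.00005614 W
  P_R10 = (5.491 - 4.324)²/2700 = 0.0005045 W
  P_R11 = (4.123 - 4.121)²/3.6 = 0.0000009961 W
  P_R12 = (10.75 - 0)²/82000 = 0.001408 W
P_total = P_R1 + P_R2 + P_R3 + P_R4 + P_R5 + P_R6 + P_R7 + P_R8 + P_R9 + P_R10 + P_R11 + P_R12 = 0.01307 W

Final answer: 0.01307 W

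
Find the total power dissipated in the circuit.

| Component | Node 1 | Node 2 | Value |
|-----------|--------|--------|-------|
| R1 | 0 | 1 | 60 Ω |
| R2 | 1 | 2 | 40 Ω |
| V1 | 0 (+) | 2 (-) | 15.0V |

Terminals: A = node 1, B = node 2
Nodal analysis, taking node 2 as the 0 V reference.
Source V1 fixes V_0 = 15 V.
KCL at each unknown node (sum of currents leaving = 0; resistances in Ω):
  Node 1: (V_1 - 15)/60 + (V_1 - 0)/40 = 0
Collecting terms: 0.04167 × V_1 = 0.25  =>  V_1 = 6 V
Power in each resistor, P = (ΔV)²/R:
  P_R1 = (15 - 6)²/60 = 1.35 W
  P_R2 = (6 - 0)²/40 = 0.9 W
P_total = P_R1 + P_R2 = 2.25 W

Final answer: 2.25 W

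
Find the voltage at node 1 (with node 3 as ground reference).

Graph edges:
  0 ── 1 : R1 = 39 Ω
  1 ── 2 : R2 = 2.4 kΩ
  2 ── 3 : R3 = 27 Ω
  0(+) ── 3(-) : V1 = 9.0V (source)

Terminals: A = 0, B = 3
Nodal analysis, taking node 3 as the 0 V reference.
Source V1 fixes V_0 = 9 V.
KCL at each unknown node (sum of currents leaving = 0; resistances in Ω):
  Node 1: (V_1 - 9)/39 + (V_1 - V_2)/2400 = 0
  Node 2: (V_2 - V_1)/2400 + (V_2 - 0)/27 = 0
Collecting terms (coefficients in siemens):
  0.02606·V_1 - 0.0004167·V_2 = 0.2308
  0.03745·V_2 - 0.0004167·V_1 = 0
Determinant D = (0.02606)(0.03745) - (-0.0004167)(-0.0004167) = 0.0009758
V_1 = [(0.2308)(0.03745) - (-0.0004167)(0)]/D = 8.858 V
V_2 = [(0.02606)(0) - (0.2308)(-0.0004167)]/D = 0.09854 V
The requested potential is V_1 = 8.858 V.

Final answer: V_1 = 8.858 V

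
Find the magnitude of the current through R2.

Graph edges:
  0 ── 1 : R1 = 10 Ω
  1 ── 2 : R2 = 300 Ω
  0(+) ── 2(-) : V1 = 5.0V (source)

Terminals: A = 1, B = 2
Nodal analysis, taking node 2 as the 0 V reference.
Source V1 fixes V_0 = 5 V.
KCL at each unknown node (sum of currents leaving = 0; resistances in Ω):
  Node 1: (V_1 - 5)/10 + (V_1 - 0)/300 = 0
Collecting terms: 0.1033 × V_1 = 0.5  =>  V_1 = 4.839 V
I_R2 = (V_1 - V_2)/R2 = (4.839 - 0)/300 = 0.01613 A
|I_R2| = 0.01613 A

Final answer: |I_R2| = 0.01613 A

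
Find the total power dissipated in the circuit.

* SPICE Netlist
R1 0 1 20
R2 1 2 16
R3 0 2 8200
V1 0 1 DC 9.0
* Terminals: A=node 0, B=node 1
Nodal analysis, taking node 1 as the 0 V reference.
Source V1 fixes V_0 = 9 V.
KCL at each unknown node (sum of currents leaving = 0; resistances in Ω):
  Node 2: (V_2 - 0)/16 + (V_2 - 9)/8200 = 0
Collecting terms: 0.06262 × V_2 = 0.001098  =>  V_2 = 0.01753 V
Power in each resistor, P = (ΔV)²/R:
  P_R1 = (9 - 0)²/20 = 4.05 W
  P_R2 = (0 - 0.01753)²/16 = 0.0000192 W
  P_R3 = (9 - 0.01753)²/8200 = 0.00984 W
P_total = P_R1 + P_R2 + P_R3 = 4.06 W

Final answer: 4.06 W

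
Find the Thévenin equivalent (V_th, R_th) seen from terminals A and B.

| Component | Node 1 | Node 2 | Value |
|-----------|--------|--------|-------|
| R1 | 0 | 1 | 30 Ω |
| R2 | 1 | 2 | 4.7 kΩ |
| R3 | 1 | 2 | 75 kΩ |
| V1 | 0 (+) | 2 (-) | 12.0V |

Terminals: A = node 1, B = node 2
Step 1 — V_th is the open-circuit voltage V_A - V_B (nothing connected across the terminals).
Nodal analysis, taking node 2 as the 0 V reference.
Source V1 fixes V_0 = 12 V.
KCL at each unknown node (sum of currents leaving = 0; resistances in Ω):
  Node 1: (V_1 - 12)/30 + (V_1 - 0)/4700 + (V_1 - 0)/75000 = 0
Collecting terms: 0.03356 × V_1 = 0.4  =>  V_1 = 11.92 V
V_th = V_1 - V_2 = 11.92 - 0 = 11.92 V
Step 2 — R_th: zero the source — replace V1 by a short circuit (node 2 merges into node 0) — and find the resistance seen between A (node 1) and B (node 0).
Reduce the network between node 1 (A) and node 0 (B) by series/parallel combination:
  Rp1 = R1 ‖ R2 ‖ R3 (parallel, all between nodes 0 and 1) = 1/(1/30 + 1/4700 + 1/75000) = 29.8 Ω
R_th = 29.8 Ω

Final answer: V_th = 11.92 V, R_th = 29.8 Ω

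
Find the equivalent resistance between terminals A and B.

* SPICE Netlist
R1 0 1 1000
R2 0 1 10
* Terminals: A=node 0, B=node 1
Reduce the network between node 0 (A) and node 1 (B) by series/parallel combination:
  Rp1 = R1 ‖ R2 (parallel, both between nodes 0 and 1) = 1/(1/1000 + 1/10) = 9.901 Ω
R_eq = 9.901 Ω

Final answer: 9.901 Ω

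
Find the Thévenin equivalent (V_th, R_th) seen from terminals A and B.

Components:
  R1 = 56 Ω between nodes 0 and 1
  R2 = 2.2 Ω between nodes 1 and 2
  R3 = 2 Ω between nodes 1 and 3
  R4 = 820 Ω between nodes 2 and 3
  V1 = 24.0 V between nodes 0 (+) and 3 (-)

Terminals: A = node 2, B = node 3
Step 1 — V_th is the open-circuit voltage V_A - V_B (nothing connected across the terminals).
Nodal analysis, taking node 3 as the 0 V reference.
Source V1 fixes V_0 = 24 V.
KCL at each unknown node (sum of currents leaving = 0; resistances in Ω):
  Node 1: (V_1 - 24)/56 + (V_1 - V_2)/2.2 + (V_1 - 0)/2 = 0
  Node 2: (V_2 - V_1)/2.2 + (V_2 - 0)/820 = 0
Collecting terms (coefficients in siemens):
  0.9724·V_1 - 0.4545·V_2 = 0.4286
  0.4558·V_2 - 0.4545·V_1 = 0
Determinant D = (0.9724)(0.4558) - (-0.4545)(-0.4545) = 0.2366
V_1 = [(0.4286)(0.4558) - (-0.4545)(0)]/D = 0.8256 V
V_2 = [(0.9724)(0) - (0.4286)(-0.4545)]/D = 0.8234 V
V_th = V_2 - V_3 = 0.8234 - 0 = 0.8234 V
Step 2 — R_th: zero the source — replace V1 by a short circuit (node 3 merges into node 0) — and find the resistance seen between A (node 2) and B (node 0).
Reduce the network between node 2 (A) and node 0 (B) by series/parallel combination:
  Rp1 = R1 ‖ R3 (parallel, both between nodes 0 and 1) = 1/(1/56 + 1/2) = 1.931 Ω
  Rs1 = R2 + Rp1 (series, joined only at node 1) = 2.2 + 1.931 = 4.131 Ω
  Rp2 = R4 ‖ Rs1 (parallel, both between nodes 0 and 2) = 1/(1/820 + 1/4.131) = 4.11 Ω
R_th = 4.11 Ω

Final answer: V_th = 0.8234 V, R_th = 4.11 Ω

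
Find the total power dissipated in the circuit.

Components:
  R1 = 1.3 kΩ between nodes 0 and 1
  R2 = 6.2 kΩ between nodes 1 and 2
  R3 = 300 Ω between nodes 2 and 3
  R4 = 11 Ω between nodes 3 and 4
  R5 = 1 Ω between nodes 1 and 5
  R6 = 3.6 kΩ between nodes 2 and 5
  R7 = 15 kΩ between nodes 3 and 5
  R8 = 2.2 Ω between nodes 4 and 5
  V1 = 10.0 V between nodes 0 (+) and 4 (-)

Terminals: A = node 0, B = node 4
Nodal analysis, taking node 4 as the 0 V reference.
Source V1 fixes V_0 = 10 V.
KCL at each unknown node (sum of currents leaving = 0; resistances in Ω):
  Node 1: (V_1 - 10)/1300 + (V_1 - V_2)/6200 + (V_1 - V_5)/1 = 0
  Node 2: (V_2 - V_1)/6200 + (V_2 - V_3)/300 + (V_2 - V_5)/3600 = 0
  Node 3: (V_3 - V_2)/300 + (V_3 - 0)/11 + (V_3 - V_5)/15000 = 0
  Node 5: (V_5 - V_1)/1 + (V_5 - V_2)/3600 + (V_5 - V_3)/15000 + (V_5 - 0)/2.2 = 0
Collecting terms (coefficients in siemens):
  1.001·V_1 - 0.0001613·V_2 - 1·V_5 = 0.007692
  0.003772·V_2 - 0.0001613·V_1 - 0.003333·V_3 - 0.0002778·V_5 = 0
  0.09431·V_3 - 0.003333·V_2 - 0.00006667·V_5 = 0
  1.455·V_5 - 1·V_1 - 0.0002778·V_2 - 0.00006667·V_3 = 0
Solving these 4 simultaneous equations (Gaussian elimination) gives:
  V_1 = 0.02453 V, V_2 = 0.002375 V, V_3 = 0.00009587 V, V_5 = 0.01686 V
Power in each resistor, P = (ΔV)²/R:
  P_R1 = (10 - 0.02453)²/1300 = 0.07655 W
  P_R2 = (0.02453 - 0.002375)²/6200 = 0.00000007918 W
  P_R3 = (0.002375 - 0.00009587)²/300 = 0.00000001732 W
  P_R4 = (0.00009587 - 0)²/11 = 0.0000000008356 W
  P_R5 = (0.02453 - 0.01686)²/1 = 0.00005883 W
  P_R6 = (0.002375 - 0.01686)²/3600 = 0.0000000583 W
  P_R7 = (0.00009587 - 0.01686)²/15000 = 0.00000001874 W
  P_R8 = (0 - 0.01686)²/2.2 = 0.0001292 W
P_total = P_R1 + P_R2 + P_R3 + P_R4 + P_R5 + P_R6 + P_R7 + P_R8 = 0.07673 W

Final answer: 0.07673 W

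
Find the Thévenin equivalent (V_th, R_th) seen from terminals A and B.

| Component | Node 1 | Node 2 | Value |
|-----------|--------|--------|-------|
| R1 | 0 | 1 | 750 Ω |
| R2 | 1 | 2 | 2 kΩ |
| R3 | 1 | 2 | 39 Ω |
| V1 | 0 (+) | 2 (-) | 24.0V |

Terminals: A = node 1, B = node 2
Step 1 — V_th is the open-circuit voltage V_A - V_B (nothing connected across the terminals).
Nodal analysis, taking node 2 as the 0 V reference.
Source V1 fixes V_0 = 24 V.
KCL at each unknown node (sum of currents leaving = 0; resistances in Ω):
  Node 1: (V_1 - 24)/750 + (V_1 - 0)/2000 + (V_1 - 0)/39 = 0
Collecting terms: 0.02747 × V_1 = 0.032  =>  V_1 = 1.165 V
V_th = V_1 - V_2 = 1.165 - 0 = 1.165 V
Step 2 — R_th: zero the source — replace V1 by a short circuit (node 2 merges into node 0) — and find the resistance seen between A (node 1) and B (node 0).
Reduce the network between node 1 (A) and node 0 (B) by series/parallel combination:
  Rp1 = R1 ‖ R2 ‖ R3 (parallel, all between nodes 0 and 1) = 1/(1/750 + 1/2000 + 1/39) = 36.4 Ω
R_th = 36.4 Ω

Final answer: V_th = 1.165 V, R_th = 36.4 Ω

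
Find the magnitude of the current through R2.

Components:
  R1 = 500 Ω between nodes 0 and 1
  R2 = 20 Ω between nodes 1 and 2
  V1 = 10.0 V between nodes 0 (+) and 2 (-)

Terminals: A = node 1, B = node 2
Nodal analysis, taking node 2 as the 0 V reference.
Source V1 fixes V_0 = 10 V.
KCL at each unknown node (sum of currents leaving = 0; resistances in Ω):
  Node 1: (V_1 - 10)/500 + (V_1 - 0)/20 = 0
Collecting terms: 0.052 × V_1 = 0.02  =>  V_1 = 0.3846 V
I_R2 = (V_1 - V_2)/R2 = (0.3846 - 0)/20 = 0.01923 A
|I_R2| = 0.01923 A

Final answer: |I_R2| = 0.01923 A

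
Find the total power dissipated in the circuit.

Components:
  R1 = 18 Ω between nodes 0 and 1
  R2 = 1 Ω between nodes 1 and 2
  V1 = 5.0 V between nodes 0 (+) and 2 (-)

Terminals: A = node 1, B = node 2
Nodal analysis, taking node 2 as the 0 V reference.
Source V1 fixes V_0 = 5 V.
KCL at each unknown node (sum of currents leaving = 0; resistances in Ω):
  Node 1: (V_1 - 5)/18 + (V_1 - 0)/1 = 0
Collecting terms: 1.056 × V_1 = 0.2778  =>  V_1 = 0.2632 V
Power in each resistor, P = (ΔV)²/R:
  P_R1 = (5 - 0.2632)²/18 = 1.247 W
  P_R2 = (0.2632 - 0)²/1 = 0.06925 W
P_total = P_R1 + P_R2 = 1.316 W

Final answer: 1.316 W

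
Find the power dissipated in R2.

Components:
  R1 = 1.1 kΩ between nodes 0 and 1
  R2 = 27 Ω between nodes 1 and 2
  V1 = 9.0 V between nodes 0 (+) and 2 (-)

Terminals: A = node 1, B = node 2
Nodal analysis, taking node 2 as the 0 V reference.
Source V1 fixes V_0 = 9 V.
KCL at each unknown node (sum of currents leaving = 0; resistances in Ω):
  Node 1: (V_1 - 9)/1100 + (V_1 - 0)/27 = 0
Collecting terms: 0.03795 × V_1 = 0.008182  =>  V_1 = 0.2156 V
I_R2 = (V_1 - V_2)/R2 = (0.2156 - 0)/27 = 0.007986 A
P_R2 = I_R2² × R2 = (0.007986)² × 27 = 0.001722 W

Final answer: 0.001722 W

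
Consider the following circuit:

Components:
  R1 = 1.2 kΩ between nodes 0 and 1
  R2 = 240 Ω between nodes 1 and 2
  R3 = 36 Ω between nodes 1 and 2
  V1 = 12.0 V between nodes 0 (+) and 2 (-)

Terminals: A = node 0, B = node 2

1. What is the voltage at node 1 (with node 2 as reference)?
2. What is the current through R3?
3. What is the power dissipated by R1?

Nodal analysis, taking node 2 as the 0 V reference.
Source V1 fixes V_0 = 12 V.
KCL at each unknown node (sum of currents leaving = 0; resistances in Ω):
  Node 1: (V_1 - 12)/1200 + (V_1 - 0)/240 + (V_1 - 0)/36 = 0
Collecting terms: 0.03278 × V_1 = 0.01  =>  V_1 = 0.3051 V
Part 1:
  Read off the nodal solution: V_1 = 0.3051 V
Part 2:
  I_R3 = (V_1 - V_2)/R3 = (0.3051 - 0)/36 = 0.008475 A
  Magnitude: I_R3 = 0.008475 A
Part 3:
  I_R1 = (V_0 - V_1)/R1 = (12 - 0.3051)/1200 = 0.009746 A
  P_R1 = I_R1² × R1 = (0.009746)² × 1200 = 0.114 W

Final answers:
1. V_1 = 0.3051 V
2. I_R3 = 0.008475 A
3. P_R1 = 0.114 W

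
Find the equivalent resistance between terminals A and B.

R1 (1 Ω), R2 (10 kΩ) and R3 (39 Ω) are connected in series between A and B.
Reduce the network between node 0 (A) and node 3 (B) by series/parallel combination:
  Rs1 = R1 + R2 (series, joined only at node 1) = 1 + 10000 = 10000 Ω
  Rs2 = R3 + Rs1 (series, joined only at node 2) = 39 + 10000 = 10040 Ω
R_eq = 10.04 kΩ

Final answer: 10.04 kΩ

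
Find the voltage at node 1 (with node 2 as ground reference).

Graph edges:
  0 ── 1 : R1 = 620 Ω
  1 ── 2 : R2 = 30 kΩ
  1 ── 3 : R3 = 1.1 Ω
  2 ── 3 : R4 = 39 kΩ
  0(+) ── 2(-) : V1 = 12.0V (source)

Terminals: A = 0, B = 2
Nodal analysis, taking node 2 as the 0 V reference.
Source V1 fixes V_0 = 12 V.
KCL at each unknown node (sum of currents leaving = 0; resistances in Ω):
  Node 1: (V_1 - 12)/620 + (V_1 - 0)/30000 + (V_1 - V_3)/1.1 = 0
  Node 3: (V_3 - V_1)/1.1 + (V_3 - 0)/39000 = 0
Collecting terms (coefficients in siemens):
  0.9107·V_1 - 0.9091·V_3 = 0.01935
  0.9091·V_3 - 0.9091·V_1 = 0
Determinant D = (0.9107)(0.9091) - (-0.9091)(-0.9091) = 0.00152
V_1 = [(0.01935)(0.9091) - (-0.9091)(0)]/D = 11.58 V
V_3 = [(0.9107)(0) - (0.01935)(-0.9091)]/D = 11.58 V
The requested potential is V_1 = 11.58 V.

Final answer: V_1 = 11.58 V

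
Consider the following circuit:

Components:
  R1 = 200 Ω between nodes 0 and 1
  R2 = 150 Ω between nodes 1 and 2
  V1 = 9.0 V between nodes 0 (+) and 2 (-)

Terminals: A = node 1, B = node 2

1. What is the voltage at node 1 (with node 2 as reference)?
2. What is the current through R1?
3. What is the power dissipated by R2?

Nodal analysis, taking node 2 as the 0 V reference.
Source V1 fixes V_0 = 9 V.
KCL at each unknown node (sum of currents leaving = 0; resistances in Ω):
  Node 1: (V_1 - 9)/200 + (V_1 - 0)/150 = 0
Collecting terms: 0.01167 × V_1 = 0.045  =>  V_1 = 3.857 V
Part 1:
  Read off the nodal solution: V_1 = 3.857 V
Part 2:
  I_R1 = (V_0 - V_1)/R1 = (9 - 3.857)/200 = 0.02571 A
  Magnitude: I_R1 = 0.02571 A
Part 3:
  I_R2 = (V_1 - V_2)/R2 = (3.857 - 0)/150 = 0.02571 A
  P_R2 = I_R2² × R2 = (0.02571)² × 150 = 0.09918 W

Final answers:
1. V_1 = 3.857 V
2. I_R1 = 0.02571 A
3. P_R2 = 0.09918 W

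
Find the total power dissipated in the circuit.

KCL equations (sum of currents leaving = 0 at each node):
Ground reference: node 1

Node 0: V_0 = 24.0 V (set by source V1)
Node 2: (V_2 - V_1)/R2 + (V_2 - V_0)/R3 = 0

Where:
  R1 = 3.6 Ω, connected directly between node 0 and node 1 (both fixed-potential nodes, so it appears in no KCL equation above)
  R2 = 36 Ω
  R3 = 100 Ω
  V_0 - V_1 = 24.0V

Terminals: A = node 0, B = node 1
Nodal analysis, taking node 1 as the 0 V reference.
Source V1 fixes V_0 = 24 V.
KCL at each unknown node (sum of currents leaving = 0; resistances in Ω):
  Node 2: (V_2 - 0)/36 + (V_2 - 24)/100 = 0
Collecting terms: 0.03778 × V_2 = 0.24  =>  V_2 = 6.353 V
Power in each resistor, P = (ΔV)²/R:
  P_R1 = (24 - 0)²/3.6 = 160 W
  P_R2 = (0 - 6.353)²/36 = 1.121 W
  P_R3 = (24 - 6.353)²/100 = 3.114 W
P_total = P_R1 + P_R2 + P_R3 = 164.2 W

Final answer: 164.2 W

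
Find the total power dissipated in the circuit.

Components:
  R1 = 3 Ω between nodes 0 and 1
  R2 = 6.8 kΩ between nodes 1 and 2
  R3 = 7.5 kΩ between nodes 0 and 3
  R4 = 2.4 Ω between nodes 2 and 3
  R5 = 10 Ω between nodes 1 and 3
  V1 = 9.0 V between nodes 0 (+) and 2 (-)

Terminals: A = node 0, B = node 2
Nodal analysis, taking node 2 as the 0 V reference.
Source V1 fixes V_0 = 9 V.
KCL at each unknown node (sum of currents leaving = 0; resistances in Ω):
  Node 1: (V_1 - 9)/3 + (V_1 - 0)/6800 + (V_1 - V_3)/10 = 0
  Node 3: (V_3 - 9)/7500 + (V_3 - 0)/2.4 + (V_3 - V_1)/10 = 0
Collecting terms (coefficients in siemens):
  0.4335·V_1 - 0.1·V_3 = 3
  0.5168·V_3 - 0.1·V_1 = 0.0012
Determinant D = (0.4335)(0.5168) - (-0.1)(-0.1) = 0.214
V_1 = [(3)(0.5168) - (-0.1)(0.0012)]/D = 7.245 V
V_3 = [(0.4335)(0.0012) - (3)(-0.1)]/D = 1.404 V
Power in each resistor, P = (ΔV)²/R:
  P_R1 = (9 - 7.245)²/3 = 1.027 W
  P_R2 = (7.245 - 0)²/6800 = 0.007718 W
  P_R3 = (9 - 1.404)²/7500 = 0.007693 W
  P_R4 = (0 - 1.404)²/2.4 = 0.8215 W
  P_R5 = (7.245 - 1.404)²/10 = 3.411 W
P_total = P_R1 + P_R2 + P_R3 + P_R4 + P_R5 = 5.275 W

Final answer: 5.275 W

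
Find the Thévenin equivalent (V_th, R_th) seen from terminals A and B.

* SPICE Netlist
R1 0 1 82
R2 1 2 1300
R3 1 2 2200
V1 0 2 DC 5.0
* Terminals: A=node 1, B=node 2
Step 1 — V_th is the open-circuit voltage V_A - V_B (nothing connected across the terminals).
Nodal analysis, taking node 2 as the 0 V reference.
Source V1 fixes V_0 = 5 V.
KCL at each unknown node (sum of currents leaving = 0; resistances in Ω):
  Node 1: (V_1 - 5)/82 + (V_1 - 0)/1300 + (V_1 - 0)/2200 = 0
Collecting terms: 0.01342 × V_1 = 0.06098  =>  V_1 = 4.544 V
V_th = V_1 - V_2 = 4.544 - 0 = 4.544 V
Step 2 — R_th: zero the source — replace V1 by a short circuit (node 2 merges into node 0) — and find the resistance seen between A (node 1) and B (node 0).
Reduce the network between node 1 (A) and node 0 (B) by series/parallel combination:
  Rp1 = R1 ‖ R2 ‖ R3 (parallel, all between nodes 0 and 1) = 1/(1/82 + 1/1300 + 1/2200) = 74.52 Ω
R_th = 74.52 Ω

Final answer: V_th = 4.544 V, R_th = 74.52 Ω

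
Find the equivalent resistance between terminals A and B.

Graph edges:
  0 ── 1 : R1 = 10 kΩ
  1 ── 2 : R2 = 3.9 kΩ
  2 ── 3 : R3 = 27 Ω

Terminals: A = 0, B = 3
Reduce the network between node 0 (A) and node 3 (B) by series/parallel combination:
  Rs1 = R1 + R2 (series, joined only at node 1) = 10000 + 3900 = 13900 Ω
  Rs2 = R3 + Rs1 (series, joined only at node 2) = 27 + 13900 = 13930 Ω
R_eq = 13.93 kΩ

Final answer: 13.93 kΩ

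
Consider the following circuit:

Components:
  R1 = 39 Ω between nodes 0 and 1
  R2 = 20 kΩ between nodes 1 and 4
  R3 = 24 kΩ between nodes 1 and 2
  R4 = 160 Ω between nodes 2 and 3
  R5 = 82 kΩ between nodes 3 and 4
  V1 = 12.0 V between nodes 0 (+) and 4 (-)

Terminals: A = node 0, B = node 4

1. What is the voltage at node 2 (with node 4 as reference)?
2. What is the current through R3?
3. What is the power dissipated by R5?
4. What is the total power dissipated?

Nodal analysis, taking node 4 as the 0 V reference.
Source V1 fixes V_0 = 12 V.
KCL at each unknown node (sum of currents leaving = 0; resistances in Ω):
  Node 1: (V_1 - 12)/39 + (V_1 - 0)/20000 + (V_1 - V_2)/24000 = 0
  Node 2: (V_2 - V_1)/24000 + (V_2 - V_3)/160 = 0
  Node 3: (V_3 - V_2)/160 + (V_3 - 0)/82000 = 0
Collecting terms (coefficients in siemens):
  0.02573·V_1 - 0.00004167·V_2 = 0.3077
  0.006292·V_2 - 0.00004167·V_1 - 0.00625·V_3 = 0
  0.006262·V_3 - 0.00625·V_2 = 0
Solving these 3 simultaneous equations (Gaussian elimination) gives:
  V_1 = 11.97 V, V_2 = 9.266 V, V_3 = 9.248 V
Part 1:
  Read off the nodal solution: V_2 = 9.266 V
Part 2:
  I_R3 = (V_1 - V_2)/R3 = (11.97 - 9.266)/24000 = 0.0001128 A
  Magnitude: I_R3 = 0.0001128 A
Part 3:
  I_R5 = (V_3 - V_4)/R5 = (9.248 - 0)/82000 = 0.0001128 A
  P_R5 = I_R5² × R5 = (0.0001128)² × 82000 = 0.001043 W
Part 4:
  Power in each resistor, P = (ΔV)²/R:
    P_R1 = (12 - 11.97)²/39 = 0.00001974 W
    P_R2 = (11.97 - 0)²/20000 = 0.007167 W
    P_R3 = (11.97 - 9.266)²/24000 = 0.0003052 W
    P_R4 = (9.266 - 9.248)²/160 = 0.000002035 W
    P_R5 = (9.248 - 0)²/82000 = 0.001043 W
  P_total = P_R1 + P_R2 + P_R3 + P_R4 + P_R5 = 0.008537 W

Final answers:
1. V_2 = 9.266 V
2. I_R3 = 0.0001128 A
3. P_R5 = 0.001043 W
4. P_total = 0.008537 W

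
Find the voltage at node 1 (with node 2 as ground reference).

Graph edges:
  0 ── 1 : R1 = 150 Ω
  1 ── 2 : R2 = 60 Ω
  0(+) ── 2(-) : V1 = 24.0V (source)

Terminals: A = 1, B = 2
Nodal analysis, taking node 2 as the 0 V reference.
Source V1 fixes V_0 = 24 V.
KCL at each unknown node (sum of currents leaving = 0; resistances in Ω):
  Node 1: (V_1 - 24)/150 + (V_1 - 0)/60 = 0
Collecting terms: 0.02333 × V_1 = 0.16  =>  V_1 = 6.857 V
The requested potential is V_1 = 6.857 V.

Final answer: V_1 = 6.857 V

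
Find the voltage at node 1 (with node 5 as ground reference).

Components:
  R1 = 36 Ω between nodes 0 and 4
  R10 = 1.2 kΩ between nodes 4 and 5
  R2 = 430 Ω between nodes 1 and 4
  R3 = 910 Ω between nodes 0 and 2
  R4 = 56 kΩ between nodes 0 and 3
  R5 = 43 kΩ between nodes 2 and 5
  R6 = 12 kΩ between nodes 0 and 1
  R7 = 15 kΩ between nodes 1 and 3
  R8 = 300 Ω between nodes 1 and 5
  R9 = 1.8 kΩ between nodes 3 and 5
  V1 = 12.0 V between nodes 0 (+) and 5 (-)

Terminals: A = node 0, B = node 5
Nodal analysis, taking node 5 as the 0 V reference.
Source V1 fixes V_0 = 12 V.
KCL at each unknown node (sum of currents leaving = 0; resistances in Ω):
  Node 1: (V_1 - V_4)/430 + (V_1 - 12)/12000 + (V_1 - V_3)/15000 + (V_1 - 0)/300 = 0
  Node 2: (V_2 - 12)/910 + (V_2 - 0)/43000 = 0
  Node 3: (V_3 - 12)/56000 + (V_3 - V_1)/15000 + (V_3 - 0)/1800 = 0
  Node 4: (V_4 - 12)/36 + (V_4 - V_1)/430 + (V_4 - 0)/1200 = 0
Collecting terms (coefficients in siemens):
  0.005809·V_1 - 0.00006667·V_3 - 0.002326·V_4 = 0.001
  0.001122·V_2 = 0.01319
  0.0006401·V_3 - 0.00006667·V_1 = 0.0002143
  0.03094·V_4 - 0.002326·V_1 = 0.3333
Solving these 4 simultaneous equations (Gaussian elimination) gives:
  V_1 = 4.635 V, V_2 = 11.75 V, V_3 = 0.8175 V, V_4 = 11.12 V
The requested potential is V_1 = 4.635 V.

Final answer: V_1 = 4.635 V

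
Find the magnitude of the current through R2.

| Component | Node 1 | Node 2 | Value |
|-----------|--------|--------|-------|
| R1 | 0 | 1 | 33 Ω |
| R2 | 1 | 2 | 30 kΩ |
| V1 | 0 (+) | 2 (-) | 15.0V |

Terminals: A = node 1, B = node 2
Nodal analysis, taking node 2 as the 0 V reference.
Source V1 fixes V_0 = 15 V.
KCL at each unknown node (sum of currents leaving = 0; resistances in Ω):
  Node 1: (V_1 - 15)/33 + (V_1 - 0)/30000 = 0
Collecting terms: 0.03034 × V_1 = 0.4545  =>  V_1 = 14.98 V
I_R2 = (V_1 - V_2)/R2 = (14.98 - 0)/30000 = 0.0004995 A
|I_R2| = 0.0004995 A

Final answer: |I_R2| = 0.0004995 A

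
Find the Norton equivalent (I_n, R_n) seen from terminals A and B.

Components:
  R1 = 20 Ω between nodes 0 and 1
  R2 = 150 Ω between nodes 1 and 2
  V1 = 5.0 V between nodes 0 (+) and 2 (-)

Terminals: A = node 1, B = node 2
Find the Thévenin equivalent first; then I_n = V_th/R_th and R_n = R_th.
Step 1 — V_th is the open-circuit voltage V_A - V_B (nothing connected across the terminals).
Nodal analysis, taking node 2 as the 0 V reference.
Source V1 fixes V_0 = 5 V.
KCL at each unknown node (sum of currents leaving = 0; resistances in Ω):
  Node 1: (V_1 - 5)/20 + (V_1 - 0)/150 = 0
Collecting terms: 0.05667 × V_1 = 0.25  =>  V_1 = 4.412 V
V_th = V_1 - V_2 = 4.412 - 0 = 4.412 V
Step 2 — R_th: zero the source — replace V1 by a short circuit (node 2 merges into node 0) — and find the resistance seen between A (node 1) and B (node 0).
Reduce the network between node 1 (A) and node 0 (B) by series/parallel combination:
  Rp1 = R1 ‖ R2 (parallel, both between nodes 0 and 1) = 1/(1/20 + 1/150) = 17.65 Ω
R_th = 17.65 Ω
I_n = V_th/R_th = 4.412/17.65 = 0.25 A, and R_n = R_th = 17.65 Ω

Final answer: I_n = 0.25 A, R_n = 17.65 Ω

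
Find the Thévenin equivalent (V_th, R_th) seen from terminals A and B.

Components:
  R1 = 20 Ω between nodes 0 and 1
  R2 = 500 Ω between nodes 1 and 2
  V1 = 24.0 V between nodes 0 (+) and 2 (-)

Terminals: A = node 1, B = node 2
Step 1 — V_th is the open-circuit voltage V_A - V_B (nothing connected across the terminals).
Nodal analysis, taking node 2 as the 0 V reference.
Source V1 fixes V_0 = 24 V.
KCL at each unknown node (sum of currents leaving = 0; resistances in Ω):
  Node 1: (V_1 - 24)/20 + (V_1 - 0)/500 = 0
Collecting terms: 0.052 × V_1 = 1.2  =>  V_1 = 23.08 V
V_th = V_1 - V_2 = 23.08 - 0 = 23.08 V
Step 2 — R_th: zero the source — replace V1 by a short circuit (node 2 merges into node 0) — and find the resistance seen between A (node 1) and B (node 0).
Reduce the network between node 1 (A) and node 0 (B) by series/parallel combination:
  Rp1 = R1 ‖ R2 (parallel, both between nodes 0 and 1) = 1/(1/20 + 1/500) = 19.23 Ω
R_th = 19.23 Ω

Final answer: V_th = 23.08 V, R_th = 19.23 Ω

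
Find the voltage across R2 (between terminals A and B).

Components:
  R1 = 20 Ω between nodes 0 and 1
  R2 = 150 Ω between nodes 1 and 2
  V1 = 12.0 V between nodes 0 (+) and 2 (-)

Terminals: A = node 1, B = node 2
R1 and R2 are in series across V1 (node 0 → node 1 → node 2), and the output A–B is taken across R2, so this is a voltage divider.
Series current: I = V1/(R1 + R2) = 12/(20 + 150) = 12/170 = 0.07059 A
V_R2 = I × R2 = V1 × R2/(R1 + R2) = 12 × 150/170 = 10.59 V

Final answer: 10.59 V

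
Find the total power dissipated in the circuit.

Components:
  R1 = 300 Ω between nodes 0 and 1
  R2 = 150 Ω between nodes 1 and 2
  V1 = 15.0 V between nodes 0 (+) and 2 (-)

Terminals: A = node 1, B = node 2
Nodal analysis, taking node 2 as the 0 V reference.
Source V1 fixes V_0 = 15 V.
KCL at each unknown node (sum of currents leaving = 0; resistances in Ω):
  Node 1: (V_1 - 15)/300 + (V_1 - 0)/150 = 0
Collecting terms: 0.01 × V_1 = 0.05  =>  V_1 = 5 V
Power in each resistor, P = (ΔV)²/R:
  P_R1 = (15 - 5)²/300 = 0.3333 W
  P_R2 = (5 - 0)²/150 = 0.1667 W
P_total = P_R1 + P_R2 = 0.5 W

Final answer: 0.5 W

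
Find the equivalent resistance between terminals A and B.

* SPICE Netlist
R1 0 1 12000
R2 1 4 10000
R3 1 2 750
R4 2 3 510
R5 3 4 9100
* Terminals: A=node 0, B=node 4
Reduce the network between node 0 (A) and node 4 (B) by series/parallel combination:
  Rs1 = R3 + R4 (series, joined only at node 2) = 750 + 510 = 1260 Ω
  Rs2 = R5 + Rs1 (series, joined only at node 3) = 9100 + 1260 = 10360 Ω
  Rp1 = R2 ‖ Rs2 (parallel, both between nodes 1 and 4) = 1/(1/10000 + 1/10360) = 5088 Ω
  Rs3 = R1 + Rp1 (series, joined only at node 1) = 12000 + 5088 = 17090 Ω
R_eq = 17.09 kΩ

Final answer: 17.09 kΩ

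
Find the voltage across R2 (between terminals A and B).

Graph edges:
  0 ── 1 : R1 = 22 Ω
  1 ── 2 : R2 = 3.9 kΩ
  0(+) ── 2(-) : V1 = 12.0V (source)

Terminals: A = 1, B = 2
R1 and R2 are in series across V1 (node 0 → node 1 → node 2), and the output A–B is taken across R2, so this is a voltage divider.
Series current: I = V1/(R1 + R2) = 12/(22 + 3900) = 12/3922 = 0.00306 A
V_R2 = I × R2 = V1 × R2/(R1 + R2) = 12 × 3900/3922 = 11.93 V

Final answer: 11.93 V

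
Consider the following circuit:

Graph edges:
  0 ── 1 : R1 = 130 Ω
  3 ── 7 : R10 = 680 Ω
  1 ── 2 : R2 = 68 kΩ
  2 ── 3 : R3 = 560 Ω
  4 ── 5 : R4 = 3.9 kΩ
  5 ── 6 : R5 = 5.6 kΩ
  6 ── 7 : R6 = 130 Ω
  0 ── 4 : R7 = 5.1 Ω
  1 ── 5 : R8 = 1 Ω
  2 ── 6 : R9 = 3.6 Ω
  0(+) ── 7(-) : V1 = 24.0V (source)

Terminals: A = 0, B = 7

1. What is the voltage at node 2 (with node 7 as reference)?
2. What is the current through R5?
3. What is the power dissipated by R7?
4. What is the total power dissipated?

Nodal analysis, taking node 7 as the 0 V reference.
Source V1 fixes V_0 = 24 V.
KCL at each unknown node (sum of currents leaving = 0; resistances in Ω):
  Node 1: (V_1 - 24)/130 + (V_1 - V_2)/68000 + (V_1 - V_5)/1 = 0
  Node 2: (V_2 - V_1)/68000 + (V_2 - V_3)/560 + (V_2 - V_6)/3.6 = 0
  Node 3: (V_3 - V_2)/560 + (V_3 - 0)/680 = 0
  Node 4: (V_4 - V_5)/3900 + (V_4 - 24)/5.1 = 0
  Node 5: (V_5 - V_4)/3900 + (V_5 - V_6)/5600 + (V_5 - V_1)/1 = 0
  Node 6: (V_6 - V_5)/5600 + (V_6 - 0)/130 + (V_6 - V_2)/3.6 = 0
Collecting terms (coefficients in siemens):
  1.008·V_1 - 0.00001471·V_2 - 1·V_5 = 0.1846
  0.2796·V_2 - 0.00001471·V_1 - 0.001786·V_3 - 0.2778·V_6 = 0
  0.003256·V_3 - 0.001786·V_2 = 0
  0.1963·V_4 - 0.0002564·V_5 = 4.706
  1·V_5 - 1·V_1 - 0.0002564·V_4 - 0.0001786·V_6 = 0
  0.2856·V_6 - 0.2778·V_2 - 0.0001786·V_5 = 0
Solving these 6 simultaneous equations (Gaussian elimination) gives:
  V_1 = 23.44 V, V_2 = 0.5209 V, V_3 = 0.2857 V, V_4 = 24 V
  V_5 = 23.44 V, V_6 = 0.5212 V
Part 1:
  Read off the nodal solution: V_2 = 0.5209 V
Part 2:
  I_R5 = (V_5 - V_6)/R5 = (23.44 - 0.5212)/5600 = 0.004092 A
  Magnitude: I_R5 = 0.004092 A
Part 3:
  I_R7 = (V_0 - V_4)/R7 = (24 - 24)/5.1 = 0.0001437 A
  P_R7 = I_R7² × R7 = (0.0001437)² × 5.1 = 0.0000001053 W
Part 4:
  Power in each resistor, P = (ΔV)²/R:
    P_R1 = (24 - 23.44)²/130 = 0.002388 W
    P_R2 = (23.44 - 0.5209)²/68000 = 0.007727 W
    P_R3 = (0.5209 - 0.2857)²/560 = 0.00009883 W
    P_R4 = (24 - 23.44)²/3900 = 0.00008052 W
    P_R5 = (23.44 - 0.5212)²/5600 = 0.09379 W
    P_R6 = (0.5212 - 0)²/130 = 0.00209 W
    P_R7 = (24 - 24)²/5.1 = 0.0000001053 W
    P_R8 = (23.44 - 23.44)²/1 = 0.00001559 W
    P_R9 = (0.5209 - 0.5212)²/3.6 = 0.00000002481 W
    P_R10 = (0.2857 - 0)²/680 = 0.00012 W
  P_total = P_R1 + P_R2 + P_R3 + P_R4 + P_R5 + P_R6 + P_R7 + P_R8 + P_R9 + P_R10 = 0.1063 W

Final answers:
1. V_2 = 0.5209 V
2. I_R5 = 0.004092 A
3. P_R7 = 1.053e-07 W
4. P_total = 0.1063 W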